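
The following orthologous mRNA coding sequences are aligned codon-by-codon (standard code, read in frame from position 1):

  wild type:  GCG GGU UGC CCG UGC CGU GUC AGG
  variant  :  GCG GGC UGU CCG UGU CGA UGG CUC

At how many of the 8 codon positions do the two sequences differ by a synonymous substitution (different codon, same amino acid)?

Codon 1: GCG Ala / GCG Ala — identical.
Codon 2: GGU Gly / GGC Gly — synonymous.
Codon 3: UGC Cys / UGU Cys — synonymous.
Codon 4: CCG Pro / CCG Pro — identical.
Codon 5: UGC Cys / UGU Cys — synonymous.
Codon 6: CGU Arg / CGA Arg — synonymous.
Codon 7: GUC Val / UGG Trp — nonsynonymous.
Codon 8: AGG Arg / CUC Leu — nonsynonymous.
Synonymous differences: 4.

4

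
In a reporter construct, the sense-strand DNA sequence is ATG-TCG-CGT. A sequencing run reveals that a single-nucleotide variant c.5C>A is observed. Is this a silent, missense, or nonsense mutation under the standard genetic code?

nonsense

Position 5 falls in codon 2: TCG → Ser.
After the substitution the codon is TAG → Stop.
The new codon is a stop codon, so this is a nonsense mutation.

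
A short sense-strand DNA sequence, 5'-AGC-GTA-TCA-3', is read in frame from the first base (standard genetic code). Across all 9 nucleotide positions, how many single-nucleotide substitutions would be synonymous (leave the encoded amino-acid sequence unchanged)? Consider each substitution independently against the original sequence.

Codon 1 (AGC, Ser): 1 synonymous substitution.
Codon 2 (GTA, Val): 3 synonymous substitutions.
Codon 3 (TCA, Ser): 3 synonymous substitutions.
Total: 1 + 3 + 3 = 7.

7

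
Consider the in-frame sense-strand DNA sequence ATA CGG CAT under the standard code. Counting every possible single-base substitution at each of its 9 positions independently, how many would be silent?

Codon 1 (ATA, Ile): 2 synonymous substitutions.
Codon 2 (CGG, Arg): 4 synonymous substitutions.
Codon 3 (CAT, His): 1 synonymous substitution.
Total: 2 + 4 + 1 = 7.

7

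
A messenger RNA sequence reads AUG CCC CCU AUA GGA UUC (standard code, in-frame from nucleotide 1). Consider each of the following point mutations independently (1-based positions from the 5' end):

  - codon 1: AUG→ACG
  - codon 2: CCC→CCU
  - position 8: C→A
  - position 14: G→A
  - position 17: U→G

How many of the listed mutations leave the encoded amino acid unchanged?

Codon 1: AUG (Met) → ACG (Thr) — missense.
Codon 2: CCC (Pro) → CCU (Pro) — synonymous.
Codon 3: CCU (Pro) → CAU (His) — missense.
Codon 5: GGA (Gly) → GAA (Glu) — missense.
Codon 6: UUC (Phe) → UGC (Cys) — missense.
Synonymous: 1 of 5.

1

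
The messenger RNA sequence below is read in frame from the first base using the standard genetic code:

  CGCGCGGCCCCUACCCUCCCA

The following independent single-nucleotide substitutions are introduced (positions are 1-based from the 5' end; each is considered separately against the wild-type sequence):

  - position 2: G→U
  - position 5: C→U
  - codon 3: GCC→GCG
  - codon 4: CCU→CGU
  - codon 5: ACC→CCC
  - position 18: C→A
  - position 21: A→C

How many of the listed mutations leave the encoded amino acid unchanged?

Codon 1: CGC (Arg) → CUC (Leu) — missense.
Codon 2: GCG (Ala) → GUG (Val) — missense.
Codon 3: GCC (Ala) → GCG (Ala) — synonymous.
Codon 4: CCU (Pro) → CGU (Arg) — missense.
Codon 5: ACC (Thr) → CCC (Pro) — missense.
Codon 6: CUC (Leu) → CUA (Leu) — synonymous.
Codon 7: CCA (Pro) → CCC (Pro) — synonymous.
Synonymous: 3 of 7.

3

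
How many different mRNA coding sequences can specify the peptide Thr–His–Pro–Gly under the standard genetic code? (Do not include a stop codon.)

128

Thr: 4 codons.
His: 2 codons.
Pro: 4 codons.
Gly: 4 codons.
4 × 2 × 4 × 4 = 128.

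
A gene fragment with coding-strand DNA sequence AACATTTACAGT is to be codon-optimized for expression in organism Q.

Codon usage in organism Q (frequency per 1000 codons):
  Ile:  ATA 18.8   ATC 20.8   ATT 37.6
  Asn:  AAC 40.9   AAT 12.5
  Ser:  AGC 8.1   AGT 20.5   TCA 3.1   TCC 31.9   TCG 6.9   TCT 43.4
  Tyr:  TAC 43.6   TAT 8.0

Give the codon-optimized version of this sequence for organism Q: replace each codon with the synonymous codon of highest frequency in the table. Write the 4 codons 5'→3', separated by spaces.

AAC ATT TAC TCT

Codon 1 (Asn): best is AAC at 40.9.
Codon 2 (Ile): best is ATT at 37.6.
Codon 3 (Tyr): best is TAC at 43.6.
Codon 4 (Ser): best is TCT at 43.4.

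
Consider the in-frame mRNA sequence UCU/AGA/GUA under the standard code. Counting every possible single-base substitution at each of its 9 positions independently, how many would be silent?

Codon 1 (UCU, Ser): 3 synonymous substitutions.
Codon 2 (AGA, Arg): 2 synonymous substitutions.
Codon 3 (GUA, Val): 3 synonymous substitutions.
Total: 3 + 2 + 3 = 8.

8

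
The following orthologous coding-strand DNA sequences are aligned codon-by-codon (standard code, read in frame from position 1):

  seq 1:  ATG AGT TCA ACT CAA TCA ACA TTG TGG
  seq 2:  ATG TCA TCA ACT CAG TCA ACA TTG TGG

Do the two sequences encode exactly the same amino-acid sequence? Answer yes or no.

Codon 1: ATG Met / ATG Met — identical.
Codon 2: AGT Ser / TCA Ser — synonymous.
Codon 3: TCA Ser / TCA Ser — identical.
Codon 4: ACT Thr / ACT Thr — identical.
Codon 5: CAA Gln / CAG Gln — synonymous.
Codon 6: TCA Ser / TCA Ser — identical.
Codon 7: ACA Thr / ACA Thr — identical.
Codon 8: TTG Leu / TTG Leu — identical.
Codon 9: TGG Trp / TGG Trp — identical.
Nonsynonymous differences: 0 → same protein.

yes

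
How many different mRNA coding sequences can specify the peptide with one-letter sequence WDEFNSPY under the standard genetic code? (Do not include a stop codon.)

Trp: 1 codon.
Asp: 2 codons.
Glu: 2 codons.
Phe: 2 codons.
Asn: 2 codons.
Ser: 6 codons.
Pro: 4 codons.
Tyr: 2 codons.
1 × 2 × 2 × 2 × 2 × 6 × 4 × 2 = 768.

768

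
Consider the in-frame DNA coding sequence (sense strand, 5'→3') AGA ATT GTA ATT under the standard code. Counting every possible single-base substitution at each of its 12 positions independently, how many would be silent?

9

Codon 1 (AGA, Arg): 2 synonymous substitutions.
Codon 2 (ATT, Ile): 2 synonymous substitutions.
Codon 3 (GTA, Val): 3 synonymous substitutions.
Codon 4 (ATT, Ile): 2 synonymous substitutions.
Total: 2 + 2 + 3 + 2 = 9.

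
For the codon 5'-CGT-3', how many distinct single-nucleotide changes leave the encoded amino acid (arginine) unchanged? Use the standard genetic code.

3

Position 1: none → 0 synonymous.
Position 2: none → 0 synonymous.
Position 3: CGC, CGA, CGG → 3 synonymous.
Total: 0 + 0 + 3 = 3.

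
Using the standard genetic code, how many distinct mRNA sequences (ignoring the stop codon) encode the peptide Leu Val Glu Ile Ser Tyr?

Leu: 6 codons.
Val: 4 codons.
Glu: 2 codons.
Ile: 3 codons.
Ser: 6 codons.
Tyr: 2 codons.
6 × 4 × 2 × 3 × 6 × 2 = 1728.

1728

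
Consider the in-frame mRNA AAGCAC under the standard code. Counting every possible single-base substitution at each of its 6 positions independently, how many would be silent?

2

Codon 1 (AAG, Lys): 1 synonymous substitution.
Codon 2 (CAC, His): 1 synonymous substitution.
Total: 1 + 1 = 2.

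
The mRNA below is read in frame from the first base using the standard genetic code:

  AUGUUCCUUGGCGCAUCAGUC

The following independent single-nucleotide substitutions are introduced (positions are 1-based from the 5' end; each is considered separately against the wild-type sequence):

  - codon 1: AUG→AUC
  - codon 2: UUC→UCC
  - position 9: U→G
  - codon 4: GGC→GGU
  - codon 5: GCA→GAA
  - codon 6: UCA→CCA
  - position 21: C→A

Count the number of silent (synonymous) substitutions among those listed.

3

Codon 1: AUG (Met) → AUC (Ile) — missense.
Codon 2: UUC (Phe) → UCC (Ser) — missense.
Codon 3: CUU (Leu) → CUG (Leu) — synonymous.
Codon 4: GGC (Gly) → GGU (Gly) — synonymous.
Codon 5: GCA (Ala) → GAA (Glu) — missense.
Codon 6: UCA (Ser) → CCA (Pro) — missense.
Codon 7: GUC (Val) → GUA (Val) — synonymous.
Synonymous: 3 of 7.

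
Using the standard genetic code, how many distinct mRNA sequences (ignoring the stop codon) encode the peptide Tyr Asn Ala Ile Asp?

Tyr: 2 codons.
Asn: 2 codons.
Ala: 4 codons.
Ile: 3 codons.
Asp: 2 codons.
2 × 2 × 4 × 3 × 2 = 96.

96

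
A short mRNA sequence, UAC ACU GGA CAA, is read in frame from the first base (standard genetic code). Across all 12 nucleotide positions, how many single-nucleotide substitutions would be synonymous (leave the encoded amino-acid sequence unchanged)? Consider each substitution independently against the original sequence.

Codon 1 (UAC, Tyr): 1 synonymous substitution.
Codon 2 (ACU, Thr): 3 synonymous substitutions.
Codon 3 (GGA, Gly): 3 synonymous substitutions.
Codon 4 (CAA, Gln): 1 synonymous substitution.
Total: 1 + 3 + 3 + 1 = 8.

8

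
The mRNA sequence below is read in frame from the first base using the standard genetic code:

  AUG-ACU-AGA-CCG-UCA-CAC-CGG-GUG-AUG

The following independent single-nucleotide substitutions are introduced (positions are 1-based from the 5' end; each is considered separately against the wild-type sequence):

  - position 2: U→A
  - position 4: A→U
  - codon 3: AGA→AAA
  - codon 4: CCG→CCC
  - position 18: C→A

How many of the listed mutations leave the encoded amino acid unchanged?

Codon 1: AUG (Met) → AAG (Lys) — missense.
Codon 2: ACU (Thr) → UCU (Ser) — missense.
Codon 3: AGA (Arg) → AAA (Lys) — missense.
Codon 4: CCG (Pro) → CCC (Pro) — synonymous.
Codon 6: CAC (His) → CAA (Gln) — missense.
Synonymous: 1 of 5.

1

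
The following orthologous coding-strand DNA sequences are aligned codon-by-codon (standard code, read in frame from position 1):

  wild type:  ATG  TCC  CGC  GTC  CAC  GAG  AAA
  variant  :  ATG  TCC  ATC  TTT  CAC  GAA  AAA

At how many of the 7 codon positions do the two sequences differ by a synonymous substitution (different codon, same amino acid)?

Codon 1: ATG Met / ATG Met — identical.
Codon 2: TCC Ser / TCC Ser — identical.
Codon 3: CGC Arg / ATC Ile — nonsynonymous.
Codon 4: GTC Val / TTT Phe — nonsynonymous.
Codon 5: CAC His / CAC His — identical.
Codon 6: GAG Glu / GAA Glu — synonymous.
Codon 7: AAA Lys / AAA Lys — identical.
Synonymous differences: 1.

1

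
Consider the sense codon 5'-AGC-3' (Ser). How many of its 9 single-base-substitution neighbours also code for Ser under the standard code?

Position 1: none → 0 synonymous.
Position 2: none → 0 synonymous.
Position 3: AGU → 1 synonymous.
Total: 0 + 0 + 1 = 1.

1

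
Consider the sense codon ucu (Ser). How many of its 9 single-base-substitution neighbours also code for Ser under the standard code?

Position 1: none → 0 synonymous.
Position 2: none → 0 synonymous.
Position 3: UCC, UCA, UCG → 3 synonymous.
Total: 0 + 0 + 3 = 3.

3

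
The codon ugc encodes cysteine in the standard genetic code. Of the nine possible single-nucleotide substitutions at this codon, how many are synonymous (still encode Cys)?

Position 1: none → 0 synonymous.
Position 2: none → 0 synonymous.
Position 3: UGU → 1 synonymous.
Total: 0 + 0 + 1 = 1.

1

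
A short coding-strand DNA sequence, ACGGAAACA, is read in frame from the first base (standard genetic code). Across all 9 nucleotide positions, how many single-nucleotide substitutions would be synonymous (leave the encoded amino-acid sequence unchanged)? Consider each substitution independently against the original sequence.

7

Codon 1 (ACG, Thr): 3 synonymous substitutions.
Codon 2 (GAA, Glu): 1 synonymous substitution.
Codon 3 (ACA, Thr): 3 synonymous substitutions.
Total: 3 + 1 + 3 = 7.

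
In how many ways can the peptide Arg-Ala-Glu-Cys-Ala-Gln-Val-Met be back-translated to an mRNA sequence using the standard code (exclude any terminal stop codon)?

3072

Arg: 6 codons.
Ala: 4 codons.
Glu: 2 codons.
Cys: 2 codons.
Ala: 4 codons.
Gln: 2 codons.
Val: 4 codons.
Met: 1 codon.
6 × 4 × 2 × 2 × 4 × 2 × 4 × 1 = 3072.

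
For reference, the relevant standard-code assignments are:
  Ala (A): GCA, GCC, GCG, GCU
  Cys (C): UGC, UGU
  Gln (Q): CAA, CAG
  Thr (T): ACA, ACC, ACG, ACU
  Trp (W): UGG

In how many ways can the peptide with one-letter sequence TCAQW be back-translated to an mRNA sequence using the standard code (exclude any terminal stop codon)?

64

Thr: 4 codons.
Cys: 2 codons.
Ala: 4 codons.
Gln: 2 codons.
Trp: 1 codon.
4 × 2 × 4 × 2 × 1 = 64.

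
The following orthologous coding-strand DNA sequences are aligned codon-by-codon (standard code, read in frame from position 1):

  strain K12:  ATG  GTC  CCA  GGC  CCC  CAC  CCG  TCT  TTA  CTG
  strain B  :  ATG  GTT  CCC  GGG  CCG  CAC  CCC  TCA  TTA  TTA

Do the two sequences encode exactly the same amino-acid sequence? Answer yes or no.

Codon 1: ATG Met / ATG Met — identical.
Codon 2: GTC Val / GTT Val — synonymous.
Codon 3: CCA Pro / CCC Pro — synonymous.
Codon 4: GGC Gly / GGG Gly — synonymous.
Codon 5: CCC Pro / CCG Pro — synonymous.
Codon 6: CAC His / CAC His — identical.
Codon 7: CCG Pro / CCC Pro — synonymous.
Codon 8: TCT Ser / TCA Ser — synonymous.
Codon 9: TTA Leu / TTA Leu — identical.
Codon 10: CTG Leu / TTA Leu — synonymous.
Nonsynonymous differences: 0 → same protein.

yes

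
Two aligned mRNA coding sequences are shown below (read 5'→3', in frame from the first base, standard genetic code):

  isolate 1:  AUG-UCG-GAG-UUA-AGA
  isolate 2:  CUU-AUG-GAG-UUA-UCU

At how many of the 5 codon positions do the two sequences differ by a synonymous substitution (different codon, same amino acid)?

Codon 1: AUG Met / CUU Leu — nonsynonymous.
Codon 2: UCG Ser / AUG Met — nonsynonymous.
Codon 3: GAG Glu / GAG Glu — identical.
Codon 4: UUA Leu / UUA Leu — identical.
Codon 5: AGA Arg / UCU Ser — nonsynonymous.
Synonymous differences: 0.

0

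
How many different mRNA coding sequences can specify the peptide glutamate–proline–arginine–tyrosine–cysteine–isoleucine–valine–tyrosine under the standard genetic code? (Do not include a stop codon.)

Glu: 2 codons.
Pro: 4 codons.
Arg: 6 codons.
Tyr: 2 codons.
Cys: 2 codons.
Ile: 3 codons.
Val: 4 codons.
Tyr: 2 codons.
2 × 4 × 6 × 2 × 2 × 3 × 4 × 2 = 4608.

4608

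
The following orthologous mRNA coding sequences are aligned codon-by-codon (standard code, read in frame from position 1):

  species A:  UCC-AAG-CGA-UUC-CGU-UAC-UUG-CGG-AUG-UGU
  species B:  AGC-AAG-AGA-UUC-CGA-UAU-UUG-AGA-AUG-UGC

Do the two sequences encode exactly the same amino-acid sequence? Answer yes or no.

yes

Codon 1: UCC Ser / AGC Ser — synonymous.
Codon 2: AAG Lys / AAG Lys — identical.
Codon 3: CGA Arg / AGA Arg — synonymous.
Codon 4: UUC Phe / UUC Phe — identical.
Codon 5: CGU Arg / CGA Arg — synonymous.
Codon 6: UAC Tyr / UAU Tyr — synonymous.
Codon 7: UUG Leu / UUG Leu — identical.
Codon 8: CGG Arg / AGA Arg — synonymous.
Codon 9: AUG Met / AUG Met — identical.
Codon 10: UGU Cys / UGC Cys — synonymous.
Nonsynonymous differences: 0 → same protein.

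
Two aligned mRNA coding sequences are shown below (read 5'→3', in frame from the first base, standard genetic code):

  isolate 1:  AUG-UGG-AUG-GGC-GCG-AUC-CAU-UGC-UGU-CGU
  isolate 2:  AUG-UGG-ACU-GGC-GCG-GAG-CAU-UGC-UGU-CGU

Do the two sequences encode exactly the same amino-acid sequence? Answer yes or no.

Codon 1: AUG Met / AUG Met — identical.
Codon 2: UGG Trp / UGG Trp — identical.
Codon 3: AUG Met / ACU Thr — nonsynonymous.
Codon 4: GGC Gly / GGC Gly — identical.
Codon 5: GCG Ala / GCG Ala — identical.
Codon 6: AUC Ile / GAG Glu — nonsynonymous.
Codon 7: CAU His / CAU His — identical.
Codon 8: UGC Cys / UGC Cys — identical.
Codon 9: UGU Cys / UGU Cys — identical.
Codon 10: CGU Arg / CGU Arg — identical.
Nonsynonymous differences: 2 → different protein.

no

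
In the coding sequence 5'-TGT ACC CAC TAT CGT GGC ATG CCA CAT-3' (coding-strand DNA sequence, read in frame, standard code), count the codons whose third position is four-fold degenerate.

Codon 1 TGT (Cys): third position 2-fold.
Codon 2 ACC (Thr): third position 4-fold.
Codon 3 CAC (His): third position 2-fold.
Codon 4 TAT (Tyr): third position 2-fold.
Codon 5 CGT (Arg): third position 4-fold.
Codon 6 GGC (Gly): third position 4-fold.
Codon 7 ATG (Met): third position 1-fold.
Codon 8 CCA (Pro): third position 4-fold.
Codon 9 CAT (His): third position 2-fold.
Four-fold degenerate third positions: 4.

4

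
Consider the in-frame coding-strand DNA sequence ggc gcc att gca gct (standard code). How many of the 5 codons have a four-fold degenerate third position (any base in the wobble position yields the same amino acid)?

4

Codon 1 GGC (Gly): third position 4-fold.
Codon 2 GCC (Ala): third position 4-fold.
Codon 3 ATT (Ile): third position 3-fold.
Codon 4 GCA (Ala): third position 4-fold.
Codon 5 GCT (Ala): third position 4-fold.
Four-fold degenerate third positions: 4.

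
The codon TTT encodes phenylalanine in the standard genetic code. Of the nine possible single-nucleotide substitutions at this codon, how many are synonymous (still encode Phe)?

Position 1: none → 0 synonymous.
Position 2: none → 0 synonymous.
Position 3: TTC → 1 synonymous.
Total: 0 + 0 + 1 = 1.

1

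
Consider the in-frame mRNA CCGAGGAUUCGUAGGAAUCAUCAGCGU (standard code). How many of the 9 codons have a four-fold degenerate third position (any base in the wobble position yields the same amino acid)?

Codon 1 CCG (Pro): third position 4-fold.
Codon 2 AGG (Arg): third position 2-fold.
Codon 3 AUU (Ile): third position 3-fold.
Codon 4 CGU (Arg): third position 4-fold.
Codon 5 AGG (Arg): third position 2-fold.
Codon 6 AAU (Asn): third position 2-fold.
Codon 7 CAU (His): third position 2-fold.
Codon 8 CAG (Gln): third position 2-fold.
Codon 9 CGU (Arg): third position 4-fold.
Four-fold degenerate third positions: 3.

3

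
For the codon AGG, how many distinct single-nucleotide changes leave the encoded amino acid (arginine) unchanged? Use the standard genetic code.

2

Position 1: CGG → 1 synonymous.
Position 2: none → 0 synonymous.
Position 3: AGA → 1 synonymous.
Total: 1 + 0 + 1 = 2.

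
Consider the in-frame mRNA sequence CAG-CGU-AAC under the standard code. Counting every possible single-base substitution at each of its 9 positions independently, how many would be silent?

Codon 1 (CAG, Gln): 1 synonymous substitution.
Codon 2 (CGU, Arg): 3 synonymous substitutions.
Codon 3 (AAC, Asn): 1 synonymous substitution.
Total: 1 + 3 + 1 = 5.

5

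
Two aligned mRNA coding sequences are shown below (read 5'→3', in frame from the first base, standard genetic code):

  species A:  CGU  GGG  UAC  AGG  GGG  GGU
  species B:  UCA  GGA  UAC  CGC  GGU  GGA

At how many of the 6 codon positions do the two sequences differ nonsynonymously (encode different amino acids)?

1

Codon 1: CGU Arg / UCA Ser — nonsynonymous.
Codon 2: GGG Gly / GGA Gly — synonymous.
Codon 3: UAC Tyr / UAC Tyr — identical.
Codon 4: AGG Arg / CGC Arg — synonymous.
Codon 5: GGG Gly / GGU Gly — synonymous.
Codon 6: GGU Gly / GGA Gly — synonymous.
Nonsynonymous differences: 1.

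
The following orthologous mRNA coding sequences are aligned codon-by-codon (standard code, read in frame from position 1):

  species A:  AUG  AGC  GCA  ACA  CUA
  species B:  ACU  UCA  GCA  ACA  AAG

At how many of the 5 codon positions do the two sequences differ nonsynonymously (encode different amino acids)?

2

Codon 1: AUG Met / ACU Thr — nonsynonymous.
Codon 2: AGC Ser / UCA Ser — synonymous.
Codon 3: GCA Ala / GCA Ala — identical.
Codon 4: ACA Thr / ACA Thr — identical.
Codon 5: CUA Leu / AAG Lys — nonsynonymous.
Nonsynonymous differences: 2.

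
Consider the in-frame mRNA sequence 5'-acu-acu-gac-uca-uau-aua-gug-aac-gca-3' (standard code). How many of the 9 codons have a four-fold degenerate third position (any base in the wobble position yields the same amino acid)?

5

Codon 1 ACU (Thr): third position 4-fold.
Codon 2 ACU (Thr): third position 4-fold.
Codon 3 GAC (Asp): third position 2-fold.
Codon 4 UCA (Ser): third position 4-fold.
Codon 5 UAU (Tyr): third position 2-fold.
Codon 6 AUA (Ile): third position 3-fold.
Codon 7 GUG (Val): third position 4-fold.
Codon 8 AAC (Asn): third position 2-fold.
Codon 9 GCA (Ala): third position 4-fold.
Four-fold degenerate third positions: 5.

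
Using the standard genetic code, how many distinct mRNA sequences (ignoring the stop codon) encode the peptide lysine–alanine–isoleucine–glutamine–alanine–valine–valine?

3072

Lys: 2 codons.
Ala: 4 codons.
Ile: 3 codons.
Gln: 2 codons.
Ala: 4 codons.
Val: 4 codons.
Val: 4 codons.
2 × 4 × 3 × 2 × 4 × 4 × 4 = 3072.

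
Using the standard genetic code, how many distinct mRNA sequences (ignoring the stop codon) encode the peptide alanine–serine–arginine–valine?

576

Ala: 4 codons.
Ser: 6 codons.
Arg: 6 codons.
Val: 4 codons.
4 × 6 × 6 × 4 = 576.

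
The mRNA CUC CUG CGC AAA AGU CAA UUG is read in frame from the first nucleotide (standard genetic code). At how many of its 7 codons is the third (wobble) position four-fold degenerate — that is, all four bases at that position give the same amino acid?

Codon 1 CUC (Leu): third position 4-fold.
Codon 2 CUG (Leu): third position 4-fold.
Codon 3 CGC (Arg): third position 4-fold.
Codon 4 AAA (Lys): third position 2-fold.
Codon 5 AGU (Ser): third position 2-fold.
Codon 6 CAA (Gln): third position 2-fold.
Codon 7 UUG (Leu): third position 2-fold.
Four-fold degenerate third positions: 3.

3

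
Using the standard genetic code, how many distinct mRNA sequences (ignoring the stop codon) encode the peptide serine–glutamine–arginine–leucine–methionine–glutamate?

864

Ser: 6 codons.
Gln: 2 codons.
Arg: 6 codons.
Leu: 6 codons.
Met: 1 codon.
Glu: 2 codons.
6 × 2 × 6 × 6 × 1 × 2 = 864.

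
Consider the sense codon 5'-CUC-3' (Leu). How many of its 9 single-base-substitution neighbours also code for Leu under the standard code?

3

Position 1: none → 0 synonymous.
Position 2: none → 0 synonymous.
Position 3: CUU, CUA, CUG → 3 synonymous.
Total: 0 + 0 + 3 = 3.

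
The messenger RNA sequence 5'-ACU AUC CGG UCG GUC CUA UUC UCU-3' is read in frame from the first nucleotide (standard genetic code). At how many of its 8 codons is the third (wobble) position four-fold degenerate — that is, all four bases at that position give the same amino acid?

6

Codon 1 ACU (Thr): third position 4-fold.
Codon 2 AUC (Ile): third position 3-fold.
Codon 3 CGG (Arg): third position 4-fold.
Codon 4 UCG (Ser): third position 4-fold.
Codon 5 GUC (Val): third position 4-fold.
Codon 6 CUA (Leu): third position 4-fold.
Codon 7 UUC (Phe): third position 2-fold.
Codon 8 UCU (Ser): third position 4-fold.
Four-fold degenerate third positions: 6.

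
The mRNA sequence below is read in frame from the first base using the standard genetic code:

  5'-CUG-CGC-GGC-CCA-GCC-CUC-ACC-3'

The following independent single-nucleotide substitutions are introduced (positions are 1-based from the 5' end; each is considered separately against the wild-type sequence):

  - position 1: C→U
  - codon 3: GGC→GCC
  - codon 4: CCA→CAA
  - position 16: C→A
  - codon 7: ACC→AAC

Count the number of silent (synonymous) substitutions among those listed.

Codon 1: CUG (Leu) → UUG (Leu) — synonymous.
Codon 3: GGC (Gly) → GCC (Ala) — missense.
Codon 4: CCA (Pro) → CAA (Gln) — missense.
Codon 6: CUC (Leu) → AUC (Ile) — missense.
Codon 7: ACC (Thr) → AAC (Asn) — missense.
Synonymous: 1 of 5.

1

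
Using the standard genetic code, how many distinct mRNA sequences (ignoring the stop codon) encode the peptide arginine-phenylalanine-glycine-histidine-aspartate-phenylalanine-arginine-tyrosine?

Arg: 6 codons.
Phe: 2 codons.
Gly: 4 codons.
His: 2 codons.
Asp: 2 codons.
Phe: 2 codons.
Arg: 6 codons.
Tyr: 2 codons.
6 × 2 × 4 × 2 × 2 × 2 × 6 × 2 = 4608.

4608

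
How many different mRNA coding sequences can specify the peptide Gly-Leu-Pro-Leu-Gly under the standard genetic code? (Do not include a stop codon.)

Gly: 4 codons.
Leu: 6 codons.
Pro: 4 codons.
Leu: 6 codons.
Gly: 4 codons.
4 × 6 × 4 × 6 × 4 = 2304.

2304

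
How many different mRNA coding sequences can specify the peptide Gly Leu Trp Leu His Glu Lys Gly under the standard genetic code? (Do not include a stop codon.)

4608

Gly: 4 codons.
Leu: 6 codons.
Trp: 1 codon.
Leu: 6 codons.
His: 2 codons.
Glu: 2 codons.
Lys: 2 codons.
Gly: 4 codons.
4 × 6 × 1 × 6 × 2 × 2 × 2 × 4 = 4608.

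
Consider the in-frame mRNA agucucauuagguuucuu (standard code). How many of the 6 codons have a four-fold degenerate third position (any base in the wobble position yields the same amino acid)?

2

Codon 1 AGU (Ser): third position 2-fold.
Codon 2 CUC (Leu): third position 4-fold.
Codon 3 AUU (Ile): third position 3-fold.
Codon 4 AGG (Arg): third position 2-fold.
Codon 5 UUU (Phe): third position 2-fold.
Codon 6 CUU (Leu): third position 4-fold.
Four-fold degenerate third positions: 2.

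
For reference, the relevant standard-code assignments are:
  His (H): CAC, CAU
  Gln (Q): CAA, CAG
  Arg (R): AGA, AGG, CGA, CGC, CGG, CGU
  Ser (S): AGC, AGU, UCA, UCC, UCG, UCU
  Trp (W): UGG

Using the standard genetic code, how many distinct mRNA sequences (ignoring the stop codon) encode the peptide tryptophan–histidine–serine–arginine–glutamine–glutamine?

288

Trp: 1 codon.
His: 2 codons.
Ser: 6 codons.
Arg: 6 codons.
Gln: 2 codons.
Gln: 2 codons.
1 × 2 × 6 × 6 × 2 × 2 = 288.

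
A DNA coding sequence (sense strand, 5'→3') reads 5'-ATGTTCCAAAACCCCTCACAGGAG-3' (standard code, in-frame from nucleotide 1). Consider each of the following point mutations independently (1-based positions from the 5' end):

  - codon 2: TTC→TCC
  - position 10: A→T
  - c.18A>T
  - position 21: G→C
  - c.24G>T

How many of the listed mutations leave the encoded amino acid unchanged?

1

Codon 2: TTC (Phe) → TCC (Ser) — missense.
Codon 4: AAC (Asn) → TAC (Tyr) — missense.
Codon 6: TCA (Ser) → TCT (Ser) — synonymous.
Codon 7: CAG (Gln) → CAC (His) — missense.
Codon 8: GAG (Glu) → GAT (Asp) — missense.
Synonymous: 1 of 5.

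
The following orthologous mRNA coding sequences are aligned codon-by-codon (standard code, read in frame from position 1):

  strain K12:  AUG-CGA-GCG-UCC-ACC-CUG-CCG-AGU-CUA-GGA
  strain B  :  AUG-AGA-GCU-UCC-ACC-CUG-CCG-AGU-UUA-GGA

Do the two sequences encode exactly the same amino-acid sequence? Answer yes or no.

yes

Codon 1: AUG Met / AUG Met — identical.
Codon 2: CGA Arg / AGA Arg — synonymous.
Codon 3: GCG Ala / GCU Ala — synonymous.
Codon 4: UCC Ser / UCC Ser — identical.
Codon 5: ACC Thr / ACC Thr — identical.
Codon 6: CUG Leu / CUG Leu — identical.
Codon 7: CCG Pro / CCG Pro — identical.
Codon 8: AGU Ser / AGU Ser — identical.
Codon 9: CUA Leu / UUA Leu — synonymous.
Codon 10: GGA Gly / GGA Gly — identical.
Nonsynonymous differences: 0 → same protein.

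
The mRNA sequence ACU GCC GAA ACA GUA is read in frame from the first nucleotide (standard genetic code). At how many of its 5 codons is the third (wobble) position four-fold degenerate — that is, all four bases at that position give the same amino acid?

Codon 1 ACU (Thr): third position 4-fold.
Codon 2 GCC (Ala): third position 4-fold.
Codon 3 GAA (Glu): third position 2-fold.
Codon 4 ACA (Thr): third position 4-fold.
Codon 5 GUA (Val): third position 4-fold.
Four-fold degenerate third positions: 4.

4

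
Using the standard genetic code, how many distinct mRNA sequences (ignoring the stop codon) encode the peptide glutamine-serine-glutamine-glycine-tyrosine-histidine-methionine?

384

Gln: 2 codons.
Ser: 6 codons.
Gln: 2 codons.
Gly: 4 codons.
Tyr: 2 codons.
His: 2 codons.
Met: 1 codon.
2 × 6 × 2 × 4 × 2 × 2 × 1 = 384.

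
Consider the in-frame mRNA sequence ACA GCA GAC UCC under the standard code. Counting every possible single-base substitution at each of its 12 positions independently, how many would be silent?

10

Codon 1 (ACA, Thr): 3 synonymous substitutions.
Codon 2 (GCA, Ala): 3 synonymous substitutions.
Codon 3 (GAC, Asp): 1 synonymous substitution.
Codon 4 (UCC, Ser): 3 synonymous substitutions.
Total: 3 + 3 + 1 + 3 = 10.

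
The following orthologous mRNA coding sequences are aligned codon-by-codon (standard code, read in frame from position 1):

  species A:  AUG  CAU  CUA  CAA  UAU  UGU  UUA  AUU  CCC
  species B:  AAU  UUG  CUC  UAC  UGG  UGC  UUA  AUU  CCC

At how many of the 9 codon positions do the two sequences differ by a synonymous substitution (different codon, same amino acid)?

2

Codon 1: AUG Met / AAU Asn — nonsynonymous.
Codon 2: CAU His / UUG Leu — nonsynonymous.
Codon 3: CUA Leu / CUC Leu — synonymous.
Codon 4: CAA Gln / UAC Tyr — nonsynonymous.
Codon 5: UAU Tyr / UGG Trp — nonsynonymous.
Codon 6: UGU Cys / UGC Cys — synonymous.
Codon 7: UUA Leu / UUA Leu — identical.
Codon 8: AUU Ile / AUU Ile — identical.
Codon 9: CCC Pro / CCC Pro — identical.
Synonymous differences: 2.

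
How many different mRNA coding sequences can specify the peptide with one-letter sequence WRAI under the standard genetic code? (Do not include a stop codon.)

72

Trp: 1 codon.
Arg: 6 codons.
Ala: 4 codons.
Ile: 3 codons.
1 × 6 × 4 × 3 = 72.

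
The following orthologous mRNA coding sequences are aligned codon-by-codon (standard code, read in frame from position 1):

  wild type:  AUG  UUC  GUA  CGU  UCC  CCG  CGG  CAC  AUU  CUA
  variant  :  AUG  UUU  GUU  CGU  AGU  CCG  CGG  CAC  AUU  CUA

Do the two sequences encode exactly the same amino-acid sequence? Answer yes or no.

yes

Codon 1: AUG Met / AUG Met — identical.
Codon 2: UUC Phe / UUU Phe — synonymous.
Codon 3: GUA Val / GUU Val — synonymous.
Codon 4: CGU Arg / CGU Arg — identical.
Codon 5: UCC Ser / AGU Ser — synonymous.
Codon 6: CCG Pro / CCG Pro — identical.
Codon 7: CGG Arg / CGG Arg — identical.
Codon 8: CAC His / CAC His — identical.
Codon 9: AUU Ile / AUU Ile — identical.
Codon 10: CUA Leu / CUA Leu — identical.
Nonsynonymous differences: 0 → same protein.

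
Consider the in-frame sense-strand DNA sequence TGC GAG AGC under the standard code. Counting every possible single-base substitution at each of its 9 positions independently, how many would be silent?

Codon 1 (TGC, Cys): 1 synonymous substitution.
Codon 2 (GAG, Glu): 1 synonymous substitution.
Codon 3 (AGC, Ser): 1 synonymous substitution.
Total: 1 + 1 + 1 = 3.

3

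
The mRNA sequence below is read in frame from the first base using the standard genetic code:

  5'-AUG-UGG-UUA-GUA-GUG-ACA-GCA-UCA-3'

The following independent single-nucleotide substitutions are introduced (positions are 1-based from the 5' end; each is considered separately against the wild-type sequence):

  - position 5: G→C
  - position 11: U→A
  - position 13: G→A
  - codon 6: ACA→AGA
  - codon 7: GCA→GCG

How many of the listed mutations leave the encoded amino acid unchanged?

1

Codon 2: UGG (Trp) → UCG (Ser) — missense.
Codon 4: GUA (Val) → GAA (Glu) — missense.
Codon 5: GUG (Val) → AUG (Met) — missense.
Codon 6: ACA (Thr) → AGA (Arg) — missense.
Codon 7: GCA (Ala) → GCG (Ala) — synonymous.
Synonymous: 1 of 5.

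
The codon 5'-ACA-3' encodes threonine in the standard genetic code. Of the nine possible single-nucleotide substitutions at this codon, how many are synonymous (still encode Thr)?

Position 1: none → 0 synonymous.
Position 2: none → 0 synonymous.
Position 3: ACU, ACC, ACG → 3 synonymous.
Total: 0 + 0 + 3 = 3.

3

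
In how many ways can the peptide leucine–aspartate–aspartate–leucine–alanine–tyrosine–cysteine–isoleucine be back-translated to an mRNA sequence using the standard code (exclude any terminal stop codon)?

6912

Leu: 6 codons.
Asp: 2 codons.
Asp: 2 codons.
Leu: 6 codons.
Ala: 4 codons.
Tyr: 2 codons.
Cys: 2 codons.
Ile: 3 codons.
6 × 2 × 2 × 6 × 4 × 2 × 2 × 3 = 6912.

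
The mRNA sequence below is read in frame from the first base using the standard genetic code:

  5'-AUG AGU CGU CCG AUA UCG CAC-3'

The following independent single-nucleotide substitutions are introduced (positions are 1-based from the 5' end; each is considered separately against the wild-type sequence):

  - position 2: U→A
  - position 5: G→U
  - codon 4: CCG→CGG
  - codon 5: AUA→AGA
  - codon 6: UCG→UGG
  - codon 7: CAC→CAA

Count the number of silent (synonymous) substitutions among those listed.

0

Codon 1: AUG (Met) → AAG (Lys) — missense.
Codon 2: AGU (Ser) → AUU (Ile) — missense.
Codon 4: CCG (Pro) → CGG (Arg) — missense.
Codon 5: AUA (Ile) → AGA (Arg) — missense.
Codon 6: UCG (Ser) → UGG (Trp) — missense.
Codon 7: CAC (His) → CAA (Gln) — missense.
Synonymous: 0 of 6.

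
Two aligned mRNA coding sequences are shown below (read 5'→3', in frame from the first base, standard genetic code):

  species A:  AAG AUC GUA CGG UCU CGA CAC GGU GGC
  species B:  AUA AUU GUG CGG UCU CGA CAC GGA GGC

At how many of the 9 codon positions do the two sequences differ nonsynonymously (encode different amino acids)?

1

Codon 1: AAG Lys / AUA Ile — nonsynonymous.
Codon 2: AUC Ile / AUU Ile — synonymous.
Codon 3: GUA Val / GUG Val — synonymous.
Codon 4: CGG Arg / CGG Arg — identical.
Codon 5: UCU Ser / UCU Ser — identical.
Codon 6: CGA Arg / CGA Arg — identical.
Codon 7: CAC His / CAC His — identical.
Codon 8: GGU Gly / GGA Gly — synonymous.
Codon 9: GGC Gly / GGC Gly — identical.
Nonsynonymous differences: 1.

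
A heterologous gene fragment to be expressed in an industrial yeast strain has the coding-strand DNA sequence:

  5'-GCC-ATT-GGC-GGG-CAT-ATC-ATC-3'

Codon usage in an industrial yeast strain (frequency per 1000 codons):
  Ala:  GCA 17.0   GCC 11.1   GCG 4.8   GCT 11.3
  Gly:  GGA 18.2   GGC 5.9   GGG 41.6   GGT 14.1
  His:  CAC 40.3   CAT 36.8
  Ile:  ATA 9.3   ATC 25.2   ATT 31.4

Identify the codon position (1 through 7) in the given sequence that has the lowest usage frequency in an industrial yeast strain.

3

Codon 1 GCC (Ala): 11.1 per 1000.
Codon 2 ATT (Ile): 31.4 per 1000.
Codon 3 GGC (Gly): 5.9 per 1000.
Codon 4 GGG (Gly): 41.6 per 1000.
Codon 5 CAT (His): 36.8 per 1000.
Codon 6 ATC (Ile): 25.2 per 1000.
Codon 7 ATC (Ile): 25.2 per 1000.
Lowest frequency is 5.9 at codon 3.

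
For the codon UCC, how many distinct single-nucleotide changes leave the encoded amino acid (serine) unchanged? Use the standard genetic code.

Position 1: none → 0 synonymous.
Position 2: none → 0 synonymous.
Position 3: UCU, UCA, UCG → 3 synonymous.
Total: 0 + 0 + 3 = 3.

3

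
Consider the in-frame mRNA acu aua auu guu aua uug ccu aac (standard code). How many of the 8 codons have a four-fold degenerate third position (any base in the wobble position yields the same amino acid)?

Codon 1 ACU (Thr): third position 4-fold.
Codon 2 AUA (Ile): third position 3-fold.
Codon 3 AUU (Ile): third position 3-fold.
Codon 4 GUU (Val): third position 4-fold.
Codon 5 AUA (Ile): third position 3-fold.
Codon 6 UUG (Leu): third position 2-fold.
Codon 7 CCU (Pro): third position 4-fold.
Codon 8 AAC (Asn): third position 2-fold.
Four-fold degenerate third positions: 3.

3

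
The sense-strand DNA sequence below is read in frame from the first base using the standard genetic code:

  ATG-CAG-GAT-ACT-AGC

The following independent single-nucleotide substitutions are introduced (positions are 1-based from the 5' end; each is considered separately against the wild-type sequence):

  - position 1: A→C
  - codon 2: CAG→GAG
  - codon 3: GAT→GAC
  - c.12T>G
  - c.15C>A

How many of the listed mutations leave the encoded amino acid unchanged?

2

Codon 1: ATG (Met) → CTG (Leu) — missense.
Codon 2: CAG (Gln) → GAG (Glu) — missense.
Codon 3: GAT (Asp) → GAC (Asp) — synonymous.
Codon 4: ACT (Thr) → ACG (Thr) — synonymous.
Codon 5: AGC (Ser) → AGA (Arg) — missense.
Synonymous: 2 of 5.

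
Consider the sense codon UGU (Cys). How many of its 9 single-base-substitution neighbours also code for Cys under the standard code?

1

Position 1: none → 0 synonymous.
Position 2: none → 0 synonymous.
Position 3: UGC → 1 synonymous.
Total: 0 + 0 + 1 = 1.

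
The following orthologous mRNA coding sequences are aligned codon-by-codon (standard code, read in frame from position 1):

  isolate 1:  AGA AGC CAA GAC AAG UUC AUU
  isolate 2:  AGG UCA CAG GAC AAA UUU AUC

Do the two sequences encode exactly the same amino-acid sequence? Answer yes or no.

Codon 1: AGA Arg / AGG Arg — synonymous.
Codon 2: AGC Ser / UCA Ser — synonymous.
Codon 3: CAA Gln / CAG Gln — synonymous.
Codon 4: GAC Asp / GAC Asp — identical.
Codon 5: AAG Lys / AAA Lys — synonymous.
Codon 6: UUC Phe / UUU Phe — synonymous.
Codon 7: AUU Ile / AUC Ile — synonymous.
Nonsynonymous differences: 0 → same protein.

yes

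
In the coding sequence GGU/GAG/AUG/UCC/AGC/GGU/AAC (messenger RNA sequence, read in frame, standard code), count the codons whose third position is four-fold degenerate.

3

Codon 1 GGU (Gly): third position 4-fold.
Codon 2 GAG (Glu): third position 2-fold.
Codon 3 AUG (Met): third position 1-fold.
Codon 4 UCC (Ser): third position 4-fold.
Codon 5 AGC (Ser): third position 2-fold.
Codon 6 GGU (Gly): third position 4-fold.
Codon 7 AAC (Asn): third position 2-fold.
Four-fold degenerate third positions: 3.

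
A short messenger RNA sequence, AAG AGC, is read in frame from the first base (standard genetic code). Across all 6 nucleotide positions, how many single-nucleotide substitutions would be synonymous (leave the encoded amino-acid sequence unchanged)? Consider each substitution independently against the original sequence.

2

Codon 1 (AAG, Lys): 1 synonymous substitution.
Codon 2 (AGC, Ser): 1 synonymous substitution.
Total: 1 + 1 = 2.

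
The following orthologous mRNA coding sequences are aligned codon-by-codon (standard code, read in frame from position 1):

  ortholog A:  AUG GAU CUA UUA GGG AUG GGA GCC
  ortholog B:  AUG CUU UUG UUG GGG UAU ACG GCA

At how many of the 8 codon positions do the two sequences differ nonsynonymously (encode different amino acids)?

3

Codon 1: AUG Met / AUG Met — identical.
Codon 2: GAU Asp / CUU Leu — nonsynonymous.
Codon 3: CUA Leu / UUG Leu — synonymous.
Codon 4: UUA Leu / UUG Leu — synonymous.
Codon 5: GGG Gly / GGG Gly — identical.
Codon 6: AUG Met / UAU Tyr — nonsynonymous.
Codon 7: GGA Gly / ACG Thr — nonsynonymous.
Codon 8: GCC Ala / GCA Ala — synonymous.
Nonsynonymous differences: 3.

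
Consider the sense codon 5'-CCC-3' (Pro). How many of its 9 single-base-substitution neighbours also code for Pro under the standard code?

3

Position 1: none → 0 synonymous.
Position 2: none → 0 synonymous.
Position 3: CCT, CCA, CCG → 3 synonymous.
Total: 0 + 0 + 3 = 3.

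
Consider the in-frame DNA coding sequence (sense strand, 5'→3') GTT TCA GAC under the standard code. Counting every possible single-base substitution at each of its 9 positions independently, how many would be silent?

Codon 1 (GTT, Val): 3 synonymous substitutions.
Codon 2 (TCA, Ser): 3 synonymous substitutions.
Codon 3 (GAC, Asp): 1 synonymous substitution.
Total: 3 + 3 + 1 = 7.

7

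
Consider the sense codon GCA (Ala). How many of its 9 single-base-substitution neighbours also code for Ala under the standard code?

3

Position 1: none → 0 synonymous.
Position 2: none → 0 synonymous.
Position 3: GCU, GCC, GCG → 3 synonymous.
Total: 0 + 0 + 3 = 3.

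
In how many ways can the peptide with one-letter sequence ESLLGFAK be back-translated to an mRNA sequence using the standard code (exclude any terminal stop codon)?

Glu: 2 codons.
Ser: 6 codons.
Leu: 6 codons.
Leu: 6 codons.
Gly: 4 codons.
Phe: 2 codons.
Ala: 4 codons.
Lys: 2 codons.
2 × 6 × 6 × 6 × 4 × 2 × 4 × 2 = 27648.

27648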